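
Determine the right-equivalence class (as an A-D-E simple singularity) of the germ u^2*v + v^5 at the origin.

The Hessian of f at 0 has rank 0. Corank 2; j^3 = u^2*v has shape L^2 M (L != M), so D-series; mu = 6 gives D_6.

D_{6}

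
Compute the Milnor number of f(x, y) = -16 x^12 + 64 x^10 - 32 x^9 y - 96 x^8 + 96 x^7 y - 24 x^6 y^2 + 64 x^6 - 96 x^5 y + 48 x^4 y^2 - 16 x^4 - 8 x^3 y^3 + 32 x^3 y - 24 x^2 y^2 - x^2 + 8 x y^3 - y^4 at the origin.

3

The Hessian of f at 0 has rank 1. Corank 1: A-series; mu = 3 gives A_3.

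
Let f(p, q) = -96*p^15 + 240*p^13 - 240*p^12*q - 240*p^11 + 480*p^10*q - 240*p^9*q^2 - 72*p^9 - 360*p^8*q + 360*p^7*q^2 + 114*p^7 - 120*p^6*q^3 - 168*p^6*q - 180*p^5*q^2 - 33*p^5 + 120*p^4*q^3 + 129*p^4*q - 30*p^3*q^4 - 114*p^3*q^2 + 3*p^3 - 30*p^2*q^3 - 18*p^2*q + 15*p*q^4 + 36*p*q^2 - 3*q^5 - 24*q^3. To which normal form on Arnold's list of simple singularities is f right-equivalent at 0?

E_{8}

The Hessian of f at 0 has rank 0. Corank 2; j^3 = 3*(p - 2*q)^3 is a perfect cube, so E-series; the 5-jet and mu = 8 give E_8.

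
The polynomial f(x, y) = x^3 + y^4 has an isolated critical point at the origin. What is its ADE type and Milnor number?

Type E6, Milnor number mu = 6.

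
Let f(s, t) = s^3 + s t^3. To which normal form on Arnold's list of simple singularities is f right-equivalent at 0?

E7

The Hessian of f at 0 has rank 0. Corank 2; j^3 = s^3 is a perfect cube, so E-series; the 4-jet and mu = 7 give E_7.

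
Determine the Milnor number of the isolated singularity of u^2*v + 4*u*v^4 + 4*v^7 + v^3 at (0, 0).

The Hessian of f at 0 is [[0, 0], [0, 0]] with rank 0, so corank 2. A Groebner basis of the Jacobian ideal J(f) in C{u,v} is {v^3, u^2 + 3*v^2, u*v}; counting standard monomials gives mu = 4. Corank 2; j^3 = v*(u^2 + v^2) splits into three distinct lines over C (the quadratic factor has nonzero discriminant), so D_4.

4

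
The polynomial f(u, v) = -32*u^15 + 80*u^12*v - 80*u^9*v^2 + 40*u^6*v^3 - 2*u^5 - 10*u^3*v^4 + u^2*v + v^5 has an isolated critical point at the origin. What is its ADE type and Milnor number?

Type D6, Milnor number mu = 6.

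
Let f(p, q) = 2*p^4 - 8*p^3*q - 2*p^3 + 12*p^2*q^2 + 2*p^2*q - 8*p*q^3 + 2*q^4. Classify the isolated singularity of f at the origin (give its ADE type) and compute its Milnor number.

Type D5, Milnor number mu = 5.

The Hessian of f at 0 has rank 0. Corank 2; j^3 = -2*p^2*(p - q) has shape L^2 M (L != M), so D-series; mu = 5 gives D_5.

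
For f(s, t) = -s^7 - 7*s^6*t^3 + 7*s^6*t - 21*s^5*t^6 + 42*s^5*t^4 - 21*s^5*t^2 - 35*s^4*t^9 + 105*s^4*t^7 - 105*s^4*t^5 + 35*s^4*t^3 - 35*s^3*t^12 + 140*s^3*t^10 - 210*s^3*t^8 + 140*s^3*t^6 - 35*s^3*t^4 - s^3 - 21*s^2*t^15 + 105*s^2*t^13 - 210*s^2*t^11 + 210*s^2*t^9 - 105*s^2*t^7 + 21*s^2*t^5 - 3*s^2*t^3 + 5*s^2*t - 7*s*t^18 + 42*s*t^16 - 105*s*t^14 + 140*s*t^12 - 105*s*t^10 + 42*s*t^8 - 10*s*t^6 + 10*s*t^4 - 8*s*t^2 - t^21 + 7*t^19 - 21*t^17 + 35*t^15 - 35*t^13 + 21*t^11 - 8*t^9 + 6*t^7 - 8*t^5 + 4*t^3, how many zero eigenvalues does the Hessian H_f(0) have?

2

Hessian at 0 has rank 0.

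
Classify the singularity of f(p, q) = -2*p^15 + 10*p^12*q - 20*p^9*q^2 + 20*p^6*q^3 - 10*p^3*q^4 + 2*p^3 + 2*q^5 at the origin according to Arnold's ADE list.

The Hessian of f at 0 has rank 0. Corank 2; j^3 = 2*p^3 is a perfect cube, so E-series; the 5-jet and mu = 8 give E_8.

E8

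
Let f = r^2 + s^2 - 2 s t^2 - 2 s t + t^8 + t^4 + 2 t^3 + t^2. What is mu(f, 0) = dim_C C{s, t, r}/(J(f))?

7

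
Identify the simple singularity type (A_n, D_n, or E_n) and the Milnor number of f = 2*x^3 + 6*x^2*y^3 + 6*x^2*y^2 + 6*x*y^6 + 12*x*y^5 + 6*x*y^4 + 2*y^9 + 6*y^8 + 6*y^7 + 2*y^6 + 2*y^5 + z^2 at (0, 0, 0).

The Hessian of f at 0 has rank 1. Corank 2; j^3 = 2*x^3 is a perfect cube, so E-series; the 5-jet and mu = 8 give E_8.

Type E_8, Milnor number mu = 8.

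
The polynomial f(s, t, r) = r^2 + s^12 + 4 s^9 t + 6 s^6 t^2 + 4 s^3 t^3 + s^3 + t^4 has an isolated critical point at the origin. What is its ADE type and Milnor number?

Type E_6, Milnor number mu = 6.

The Hessian of f at 0 has rank 1. Corank 2; j^3 = s^3 is a perfect cube, so E-series; the 4-jet and mu = 6 give E_6.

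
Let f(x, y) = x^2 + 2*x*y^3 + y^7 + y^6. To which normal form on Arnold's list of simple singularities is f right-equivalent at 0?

A6

The Hessian of f at 0 is [[2, 0], [0, 0]] with rank 1, so corank 1. A Groebner basis of the Jacobian ideal J(f) in C{x,y} is {x + y^3, x^2}; counting standard monomials gives mu = 6. Corank 1: A-series; mu = 6 gives A_6.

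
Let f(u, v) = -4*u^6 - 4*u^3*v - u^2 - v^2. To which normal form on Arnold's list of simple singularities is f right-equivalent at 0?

The Hessian of f at 0 has rank 2. Corank 0: nondegenerate Morse point, so A_1.

A_1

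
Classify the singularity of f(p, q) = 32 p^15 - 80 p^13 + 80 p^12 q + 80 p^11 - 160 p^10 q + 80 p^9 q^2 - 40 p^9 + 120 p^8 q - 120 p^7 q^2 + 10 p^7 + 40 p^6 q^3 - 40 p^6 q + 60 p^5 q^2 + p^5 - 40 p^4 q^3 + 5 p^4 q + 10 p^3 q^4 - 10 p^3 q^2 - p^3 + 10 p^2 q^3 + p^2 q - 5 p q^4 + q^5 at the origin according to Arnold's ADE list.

The Hessian of f at 0 has rank 0. Corank 2; j^3 = -p^2*(p - q) has shape L^2 M (L != M), so D-series; mu = 6 gives D_6.

D_6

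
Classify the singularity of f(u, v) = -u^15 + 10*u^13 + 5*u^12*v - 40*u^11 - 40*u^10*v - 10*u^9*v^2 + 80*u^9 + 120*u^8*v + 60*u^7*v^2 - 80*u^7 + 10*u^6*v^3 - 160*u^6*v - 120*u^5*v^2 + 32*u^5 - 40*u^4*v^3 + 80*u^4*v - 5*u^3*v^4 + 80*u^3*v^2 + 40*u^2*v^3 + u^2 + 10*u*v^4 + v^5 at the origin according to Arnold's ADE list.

The Hessian of f at 0 has rank 1. Corank 1: A-series; mu = 4 gives A_4.

A_{4}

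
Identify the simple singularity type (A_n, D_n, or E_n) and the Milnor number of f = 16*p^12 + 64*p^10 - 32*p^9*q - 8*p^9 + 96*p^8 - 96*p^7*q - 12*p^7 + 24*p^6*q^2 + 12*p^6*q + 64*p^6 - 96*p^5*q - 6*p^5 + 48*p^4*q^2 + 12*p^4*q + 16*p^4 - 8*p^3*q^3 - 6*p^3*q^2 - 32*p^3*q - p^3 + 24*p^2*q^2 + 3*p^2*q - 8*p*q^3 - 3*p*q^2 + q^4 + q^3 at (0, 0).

Type E_{6}, Milnor number mu = 6.

The Hessian of f at 0 is [[0, 0], [0, 0]] with rank 0, so corank 2. A Groebner basis of the Jacobian ideal J(f) in C{p,q} is {q^4, p*q^2 - 5*q^3/6, p^2 - 2*p*q + q^2}; counting standard monomials gives mu = 6. Corank 2; j^3 = -(p - q)^3 is a perfect cube, so E-series; the 4-jet and mu = 6 give E_6.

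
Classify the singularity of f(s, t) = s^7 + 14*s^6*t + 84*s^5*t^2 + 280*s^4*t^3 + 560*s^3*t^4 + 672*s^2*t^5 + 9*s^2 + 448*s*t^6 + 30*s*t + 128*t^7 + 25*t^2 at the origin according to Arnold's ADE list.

A6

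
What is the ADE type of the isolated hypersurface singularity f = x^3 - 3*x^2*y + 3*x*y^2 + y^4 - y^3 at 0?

E_6

The Hessian of f at 0 has rank 0. Corank 2; j^3 = (x - y)^3 is a perfect cube, so E-series; the 4-jet and mu = 6 give E_6.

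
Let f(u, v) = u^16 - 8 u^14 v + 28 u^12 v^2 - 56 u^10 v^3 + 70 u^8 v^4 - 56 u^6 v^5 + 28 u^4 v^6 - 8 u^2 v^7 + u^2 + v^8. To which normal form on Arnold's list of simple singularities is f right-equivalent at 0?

A_7

The Hessian of f at 0 is [[2, 0], [0, 0]] with rank 1, so corank 1. A Groebner basis of the Jacobian ideal J(f) in C{u,v} is {v^7, u}; counting standard monomials gives mu = 7. Corank 1: A-series; mu = 7 gives A_7.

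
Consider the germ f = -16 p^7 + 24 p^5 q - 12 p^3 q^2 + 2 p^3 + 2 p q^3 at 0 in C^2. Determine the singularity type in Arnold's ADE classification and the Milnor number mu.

Type E_7, Milnor number mu = 7.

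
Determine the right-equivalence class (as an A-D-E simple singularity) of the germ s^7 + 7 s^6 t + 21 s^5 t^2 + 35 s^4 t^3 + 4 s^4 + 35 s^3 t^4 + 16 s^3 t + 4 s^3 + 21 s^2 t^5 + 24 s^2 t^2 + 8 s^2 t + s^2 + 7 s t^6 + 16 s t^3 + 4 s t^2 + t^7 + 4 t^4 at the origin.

A_{6}

The Hessian of f at 0 has rank 1. Corank 1: A-series; mu = 6 gives A_6.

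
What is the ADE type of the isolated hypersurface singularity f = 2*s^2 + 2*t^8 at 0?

The Hessian of f at 0 is [[4, 0], [0, 0]] with rank 1, so corank 1. A Groebner basis of the Jacobian ideal J(f) in C{s,t} is {t^7, s}; counting standard monomials gives mu = 7. Corank 1: A-series; mu = 7 gives A_7.

A_7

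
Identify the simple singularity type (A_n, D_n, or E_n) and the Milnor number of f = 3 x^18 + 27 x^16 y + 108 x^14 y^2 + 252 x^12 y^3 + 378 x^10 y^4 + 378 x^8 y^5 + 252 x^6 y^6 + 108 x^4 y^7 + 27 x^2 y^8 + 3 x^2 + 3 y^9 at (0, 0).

The Hessian of f at 0 is [[6, 0], [0, 0]] with rank 1, so corank 1. A Groebner basis of the Jacobian ideal J(f) in C{x,y} is {y^8, x}; counting standard monomials gives mu = 8. Corank 1: A-series; mu = 8 gives A_8.

Type A_8, Milnor number mu = 8.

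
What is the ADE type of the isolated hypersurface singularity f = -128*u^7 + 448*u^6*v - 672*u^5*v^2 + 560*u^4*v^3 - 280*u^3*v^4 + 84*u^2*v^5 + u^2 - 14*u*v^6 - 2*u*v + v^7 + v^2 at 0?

A_{6}

The Hessian of f at 0 is [[2, -2], [-2, 2]] with rank 1, so corank 1. A Groebner basis of the Jacobian ideal J(f) in C{u,v} is {v^6, u - v}; counting standard monomials gives mu = 6. Corank 1: A-series; mu = 6 gives A_6.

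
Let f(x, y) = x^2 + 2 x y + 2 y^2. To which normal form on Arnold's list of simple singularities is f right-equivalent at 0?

A1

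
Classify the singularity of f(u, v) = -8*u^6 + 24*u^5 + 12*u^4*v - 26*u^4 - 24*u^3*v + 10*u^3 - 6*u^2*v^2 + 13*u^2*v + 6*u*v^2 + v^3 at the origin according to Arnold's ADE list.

D_{4}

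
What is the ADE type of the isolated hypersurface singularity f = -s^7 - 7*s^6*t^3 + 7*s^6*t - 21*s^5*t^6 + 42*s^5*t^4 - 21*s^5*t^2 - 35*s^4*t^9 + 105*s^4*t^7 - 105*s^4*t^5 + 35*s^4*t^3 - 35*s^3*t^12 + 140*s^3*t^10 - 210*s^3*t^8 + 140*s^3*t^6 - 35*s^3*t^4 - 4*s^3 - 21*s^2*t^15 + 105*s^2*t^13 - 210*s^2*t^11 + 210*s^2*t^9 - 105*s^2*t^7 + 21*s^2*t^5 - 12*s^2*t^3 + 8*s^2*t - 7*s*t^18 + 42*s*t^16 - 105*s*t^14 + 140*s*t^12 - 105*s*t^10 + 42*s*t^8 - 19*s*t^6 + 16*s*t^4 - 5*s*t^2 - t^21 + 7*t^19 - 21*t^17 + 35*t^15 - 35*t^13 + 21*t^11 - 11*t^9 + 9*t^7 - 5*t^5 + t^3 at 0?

D8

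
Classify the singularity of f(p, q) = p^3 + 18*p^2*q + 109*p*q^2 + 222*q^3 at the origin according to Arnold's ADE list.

The Hessian of f at 0 has rank 0. Corank 2; j^3 = (p + 6*q)*(p^2 + 12*p*q + 37*q^2) splits into three distinct lines over C (the quadratic factor has nonzero discriminant), so D_4.

D4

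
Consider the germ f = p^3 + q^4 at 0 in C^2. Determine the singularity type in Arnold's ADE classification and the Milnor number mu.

Type E6, Milnor number mu = 6.

The Hessian of f at 0 has rank 0. Corank 2; j^3 = p^3 is a perfect cube, so E-series; the 4-jet and mu = 6 give E_6.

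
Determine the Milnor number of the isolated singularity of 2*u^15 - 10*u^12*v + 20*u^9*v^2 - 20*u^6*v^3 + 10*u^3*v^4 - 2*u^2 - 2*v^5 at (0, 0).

4

The Hessian of f at 0 is [[-4, 0], [0, 0]] with rank 1, so corank 1. A Groebner basis of the Jacobian ideal J(f) in C{u,v} is {v^4, u}; counting standard monomials gives mu = 4. Corank 1: A-series; mu = 4 gives A_4.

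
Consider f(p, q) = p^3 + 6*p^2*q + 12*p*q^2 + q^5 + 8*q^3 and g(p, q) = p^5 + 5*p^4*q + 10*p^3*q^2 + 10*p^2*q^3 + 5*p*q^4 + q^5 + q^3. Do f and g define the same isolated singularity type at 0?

Yes.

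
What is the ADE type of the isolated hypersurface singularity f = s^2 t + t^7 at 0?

D8

The Hessian of f at 0 is [[0, 0], [0, 0]] with rank 0, so corank 2. A Groebner basis of the Jacobian ideal J(f) in C{s,t} is {s^2/7 + t^6, s^3, s*t}; counting standard monomials gives mu = 8. Corank 2; j^3 = s^2*t has shape L^2 M (L != M), so D-series; mu = 8 gives D_8.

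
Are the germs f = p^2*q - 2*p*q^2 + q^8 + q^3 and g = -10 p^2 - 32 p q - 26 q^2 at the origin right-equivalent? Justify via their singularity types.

No.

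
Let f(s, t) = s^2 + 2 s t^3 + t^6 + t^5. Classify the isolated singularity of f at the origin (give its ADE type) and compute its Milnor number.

Type A4, Milnor number mu = 4.

The Hessian of f at 0 has rank 1. Corank 1: A-series; mu = 4 gives A_4.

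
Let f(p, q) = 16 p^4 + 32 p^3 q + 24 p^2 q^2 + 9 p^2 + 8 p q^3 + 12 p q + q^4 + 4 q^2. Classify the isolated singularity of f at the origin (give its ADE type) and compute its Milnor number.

The Hessian of f at 0 has rank 1. Corank 1: A-series; mu = 3 gives A_3.

Type A_3, Milnor number mu = 3.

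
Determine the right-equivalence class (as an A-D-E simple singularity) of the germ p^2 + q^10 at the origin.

A9

The Hessian of f at 0 has rank 1. Corank 1: A-series; mu = 9 gives A_9.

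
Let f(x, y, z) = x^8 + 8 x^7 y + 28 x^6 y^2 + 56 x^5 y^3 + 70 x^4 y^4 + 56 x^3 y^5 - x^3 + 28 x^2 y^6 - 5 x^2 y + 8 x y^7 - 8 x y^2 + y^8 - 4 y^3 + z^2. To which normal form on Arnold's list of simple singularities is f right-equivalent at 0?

D_9

The Hessian of f at 0 is [[0, 0, 0], [0, 0, 0], [0, 0, 2]] with rank 1, so corank 2. A Groebner basis of the Jacobian ideal J(f) in C{x,y,z} is {x*y/8 + y^7 + y^2/4, x*y^2 + 2*y^3, x^2 + 3*x*y + 2*y^2, z}; counting standard monomials gives mu = 9. Corank 2; j^3 = -(x + y)*(x + 2*y)^2 has shape L^2 M (L != M), so D-series; mu = 9 gives D_9.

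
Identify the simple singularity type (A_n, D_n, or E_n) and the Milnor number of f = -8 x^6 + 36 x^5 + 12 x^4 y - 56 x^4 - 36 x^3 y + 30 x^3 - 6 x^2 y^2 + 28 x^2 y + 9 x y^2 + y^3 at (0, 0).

The Hessian of f at 0 has rank 0. Corank 2; j^3 = (3*x + y)*(10*x^2 + 6*x*y + y^2) splits into three distinct lines over C (the quadratic factor has nonzero discriminant), so D_4.

Type D_4, Milnor number mu = 4.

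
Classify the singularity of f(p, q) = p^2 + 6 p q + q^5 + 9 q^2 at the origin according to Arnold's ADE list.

The Hessian of f at 0 has rank 1. Corank 1: A-series; mu = 4 gives A_4.

A_{4}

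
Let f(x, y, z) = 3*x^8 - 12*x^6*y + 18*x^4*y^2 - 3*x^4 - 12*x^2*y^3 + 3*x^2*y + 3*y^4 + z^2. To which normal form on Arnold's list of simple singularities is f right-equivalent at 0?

D5

The Hessian of f at 0 has rank 1. Corank 2; j^3 = 3*x^2*y has shape L^2 M (L != M), so D-series; mu = 5 gives D_5.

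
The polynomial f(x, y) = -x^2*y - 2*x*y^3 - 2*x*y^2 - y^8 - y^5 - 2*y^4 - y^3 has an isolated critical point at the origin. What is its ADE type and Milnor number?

Type D_{9}, Milnor number mu = 9.

The Hessian of f at 0 is [[0, 0], [0, 0]] with rank 0, so corank 2. A Groebner basis of the Jacobian ideal J(f) in C{x,y} is {x^4 + 6*x^3 + 14*x^2*y + x^2/2 + 23*x*y^2/2 - 5*x*y/2 - 3*y^2, x^3*y - 3*x^3 - 6*x^2*y - x^2/8 - 33*x*y^2/8 + 7*x*y/8 + y^2, x^3 + x^2*y^2 + x^2*y, x*y + y^3 + y^2}; counting standard monomials gives mu = 9. Corank 2; j^3 = -y*(x + y)^2 has shape L^2 M (L != M), so D-series; mu = 9 gives D_9.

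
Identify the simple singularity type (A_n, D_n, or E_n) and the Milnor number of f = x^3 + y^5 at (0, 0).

Type E_8, Milnor number mu = 8.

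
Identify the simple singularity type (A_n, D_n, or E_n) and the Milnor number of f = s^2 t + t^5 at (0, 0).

Type D_6, Milnor number mu = 6.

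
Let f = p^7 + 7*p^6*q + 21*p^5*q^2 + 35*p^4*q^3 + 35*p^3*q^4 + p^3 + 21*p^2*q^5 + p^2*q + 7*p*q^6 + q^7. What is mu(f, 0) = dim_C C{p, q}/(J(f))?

8

The Hessian of f at 0 has rank 0. Corank 2; j^3 = p^2*(p + q) has shape L^2 M (L != M), so D-series; mu = 8 gives D_8.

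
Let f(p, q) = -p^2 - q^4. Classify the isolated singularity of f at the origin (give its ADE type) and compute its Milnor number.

The Hessian of f at 0 has rank 1. Corank 1: A-series; mu = 3 gives A_3.

Type A_{3}, Milnor number mu = 3.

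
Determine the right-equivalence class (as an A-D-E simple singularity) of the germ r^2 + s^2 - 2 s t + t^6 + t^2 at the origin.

The Hessian of f at 0 is [[2, -2, 0], [-2, 2, 0], [0, 0, 2]] with rank 2, so corank 1. A Groebner basis of the Jacobian ideal J(f) in C{s,t,r} is {t^5, s - t, r}; counting standard monomials gives mu = 5. Corank 1: A-series; mu = 5 gives A_5.

A_5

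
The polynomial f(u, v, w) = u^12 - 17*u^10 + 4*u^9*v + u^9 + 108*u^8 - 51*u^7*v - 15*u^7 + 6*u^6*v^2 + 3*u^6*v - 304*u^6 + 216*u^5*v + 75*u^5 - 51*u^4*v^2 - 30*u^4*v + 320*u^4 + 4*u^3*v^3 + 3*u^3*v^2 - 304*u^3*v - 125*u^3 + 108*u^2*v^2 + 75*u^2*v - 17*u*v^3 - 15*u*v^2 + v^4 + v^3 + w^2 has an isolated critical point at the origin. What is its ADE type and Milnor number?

The Hessian of f at 0 has rank 1. Corank 2; j^3 = -(5*u - v)^3 is a perfect cube, so E-series; the 4-jet and mu = 7 give E_7.

Type E_{7}, Milnor number mu = 7.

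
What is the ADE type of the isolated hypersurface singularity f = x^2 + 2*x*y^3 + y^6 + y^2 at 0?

A_1

The Hessian of f at 0 has rank 2. Corank 0: nondegenerate Morse point, so A_1.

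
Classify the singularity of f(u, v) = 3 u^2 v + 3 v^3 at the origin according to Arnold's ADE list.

D_4

The Hessian of f at 0 is [[0, 0], [0, 0]] with rank 0, so corank 2. A Groebner basis of the Jacobian ideal J(f) in C{u,v} is {v^3, u^2 + 3*v^2, u*v}; counting standard monomials gives mu = 4. Corank 2; j^3 = 3*v*(u^2 + v^2) splits into three distinct lines over C (the quadratic factor has nonzero discriminant), so D_4.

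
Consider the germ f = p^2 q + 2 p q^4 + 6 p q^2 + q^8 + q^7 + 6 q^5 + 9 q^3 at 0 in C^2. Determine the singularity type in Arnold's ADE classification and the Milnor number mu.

Type D9, Milnor number mu = 9.

The Hessian of f at 0 is [[0, 0], [0, 0]] with rank 0, so corank 2. A Groebner basis of the Jacobian ideal J(f) in C{p,q} is {p^2*q^2 - 48*p^2*q - 6*p^2 - 288*p*q^2 - 27*p*q - 432*q^3 - 27*q^2, 8*p^2*q + p^2 + p*q^3 + 48*p*q^2 + 3*p*q + 72*q^3, p*q + q^4 + 3*q^2, p^3 + 9*p^2*q + 27*p*q^2 + 27*q^3}; counting standard monomials gives mu = 9. Corank 2; j^3 = q*(p + 3*q)^2 has shape L^2 M (L != M), so D-series; mu = 9 gives D_9.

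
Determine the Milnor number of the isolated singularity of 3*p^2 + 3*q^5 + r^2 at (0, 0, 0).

4

The Hessian of f at 0 is [[6, 0, 0], [0, 0, 0], [0, 0, 2]] with rank 2, so corank 1. A Groebner basis of the Jacobian ideal J(f) in C{p,q,r} is {q^4, p, r}; counting standard monomials gives mu = 4. Corank 1: A-series; mu = 4 gives A_4.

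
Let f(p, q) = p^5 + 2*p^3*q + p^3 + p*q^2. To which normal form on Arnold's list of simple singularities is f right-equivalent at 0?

D_4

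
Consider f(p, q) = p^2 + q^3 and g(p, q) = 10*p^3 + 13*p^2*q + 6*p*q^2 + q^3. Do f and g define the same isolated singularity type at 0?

The Hessian of f at 0 is [[2, 0], [0, 0]] with rank 1, so corank 1. A Groebner basis of the Jacobian ideal J(f) in C{p,q} is {q^2, p}; counting standard monomials gives mu = 2. Corank 1: A-series; mu = 2 gives A_2. The Hessian of g at 0 is [[0, 0], [0, 0]] with rank 0, so corank 2. A Groebner basis of the Jacobian ideal J(g) in C{p,q} is {q^3, p^2 - 3*q^2/11, p*q + 6*q^2/11}; counting standard monomials gives mu = 4. Corank 2; j^3 = (2*p + q)*(5*p^2 + 4*p*q + q^2) splits into three distinct lines over C (the quadratic factor has nonzero discriminant), so D_4. f is A_2 but g is D_4, hence not right-equivalent.

No.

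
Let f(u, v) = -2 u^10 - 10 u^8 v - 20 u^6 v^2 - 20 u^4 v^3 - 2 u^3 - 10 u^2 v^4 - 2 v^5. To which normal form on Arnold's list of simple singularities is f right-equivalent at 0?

The Hessian of f at 0 is [[0, 0], [0, 0]] with rank 0, so corank 2. A Groebner basis of the Jacobian ideal J(f) in C{u,v} is {v^4, u^2}; counting standard monomials gives mu = 8. Corank 2; j^3 = -2*u^3 is a perfect cube, so E-series; the 5-jet and mu = 8 give E_8.

E8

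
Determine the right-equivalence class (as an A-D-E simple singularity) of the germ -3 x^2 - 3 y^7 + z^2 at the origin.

The Hessian of f at 0 is [[-6, 0, 0], [0, 0, 0], [0, 0, 2]] with rank 2, so corank 1. A Groebner basis of the Jacobian ideal J(f) in C{x,y,z} is {y^6, x, z}; counting standard monomials gives mu = 6. Corank 1: A-series; mu = 6 gives A_6.

A6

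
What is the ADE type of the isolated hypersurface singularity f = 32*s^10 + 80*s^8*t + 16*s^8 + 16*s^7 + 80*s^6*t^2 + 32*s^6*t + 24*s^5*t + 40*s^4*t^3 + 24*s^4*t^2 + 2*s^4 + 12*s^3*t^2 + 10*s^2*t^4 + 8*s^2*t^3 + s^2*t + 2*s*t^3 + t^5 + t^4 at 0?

D5

The Hessian of f at 0 has rank 0. Corank 2; j^3 = s^2*t has shape L^2 M (L != M), so D-series; mu = 5 gives D_5.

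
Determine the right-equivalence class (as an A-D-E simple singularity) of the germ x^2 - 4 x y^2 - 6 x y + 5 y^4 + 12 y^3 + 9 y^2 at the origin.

A_{3}

The Hessian of f at 0 has rank 1. Corank 1: A-series; mu = 3 gives A_3.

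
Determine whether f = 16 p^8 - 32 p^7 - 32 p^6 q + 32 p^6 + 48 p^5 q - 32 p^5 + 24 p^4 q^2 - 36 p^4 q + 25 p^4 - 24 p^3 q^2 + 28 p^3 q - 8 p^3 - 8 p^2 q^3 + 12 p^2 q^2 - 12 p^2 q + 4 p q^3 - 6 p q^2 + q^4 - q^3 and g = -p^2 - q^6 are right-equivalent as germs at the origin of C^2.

The Hessian of f at 0 is [[0, 0], [0, 0]] with rank 0, so corank 2. A Groebner basis of the Jacobian ideal J(f) in C{p,q} is {p^3 - 3*p^2 - 3*p*q - 3*q^2/4, p^2*q + 5*p^2 + 5*p*q + 5*q^2/4, -8*p^2 + p*q^2 - 8*p*q - 2*q^2, 12*p^2 + 12*p*q + q^3 + 3*q^2}; counting standard monomials gives mu = 6. Corank 2; j^3 = -(2*p + q)^3 is a perfect cube, so E-series; the 4-jet and mu = 6 give E_6. The Hessian of g at 0 is [[-2, 0], [0, 0]] with rank 1, so corank 1. A Groebner basis of the Jacobian ideal J(g) in C{p,q} is {q^5, p}; counting standard monomials gives mu = 5. Corank 1: A-series; mu = 5 gives A_5. f is E_6 but g is A_5, hence not right-equivalent.

No.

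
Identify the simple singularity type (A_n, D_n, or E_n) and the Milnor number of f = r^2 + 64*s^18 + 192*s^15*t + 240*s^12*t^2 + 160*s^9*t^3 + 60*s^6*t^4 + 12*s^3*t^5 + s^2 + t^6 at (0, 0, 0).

The Hessian of f at 0 is [[2, 0, 0], [0, 0, 0], [0, 0, 2]] with rank 2, so corank 1. A Groebner basis of the Jacobian ideal J(f) in C{s,t,r} is {t^5, s, r}; counting standard monomials gives mu = 5. Corank 1: A-series; mu = 5 gives A_5.

Type A_5, Milnor number mu = 5.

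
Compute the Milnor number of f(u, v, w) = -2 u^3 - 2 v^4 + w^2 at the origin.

6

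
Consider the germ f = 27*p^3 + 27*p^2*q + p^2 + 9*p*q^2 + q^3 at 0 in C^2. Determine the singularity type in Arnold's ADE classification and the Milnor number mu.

Type A2, Milnor number mu = 2.

The Hessian of f at 0 is [[2, 0], [0, 0]] with rank 1, so corank 1. A Groebner basis of the Jacobian ideal J(f) in C{p,q} is {q^2, p}; counting standard monomials gives mu = 2. Corank 1: A-series; mu = 2 gives A_2.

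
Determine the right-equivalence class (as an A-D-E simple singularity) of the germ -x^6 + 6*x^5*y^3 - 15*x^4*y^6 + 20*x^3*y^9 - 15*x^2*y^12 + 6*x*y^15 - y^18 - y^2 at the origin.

The Hessian of f at 0 is [[0, 0], [0, -2]] with rank 1, so corank 1. A Groebner basis of the Jacobian ideal J(f) in C{x,y} is {x^5, y}; counting standard monomials gives mu = 5. Corank 1: A-series; mu = 5 gives A_5.

A_5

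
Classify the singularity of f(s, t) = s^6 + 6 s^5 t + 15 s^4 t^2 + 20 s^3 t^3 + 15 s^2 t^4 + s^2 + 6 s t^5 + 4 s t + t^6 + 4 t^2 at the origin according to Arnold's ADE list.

A_5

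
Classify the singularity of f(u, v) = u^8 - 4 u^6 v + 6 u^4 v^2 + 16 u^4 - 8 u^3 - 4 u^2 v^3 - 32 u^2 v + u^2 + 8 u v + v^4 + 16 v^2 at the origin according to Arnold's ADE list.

A_{3}

The Hessian of f at 0 is [[2, 8], [8, 32]] with rank 1, so corank 1. A Groebner basis of the Jacobian ideal J(f) in C{u,v} is {u^2 - u/4 - v, u*v + u/16 + v/4, -u/64 + v^2 - v/16}; counting standard monomials gives mu = 3. Corank 1: A-series; mu = 3 gives A_3.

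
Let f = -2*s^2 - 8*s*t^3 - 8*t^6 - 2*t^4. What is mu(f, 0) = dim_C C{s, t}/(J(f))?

3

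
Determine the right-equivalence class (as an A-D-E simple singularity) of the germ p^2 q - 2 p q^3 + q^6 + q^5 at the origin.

The Hessian of f at 0 is [[0, 0], [0, 0]] with rank 0, so corank 2. A Groebner basis of the Jacobian ideal J(f) in C{p,q} is {p^3, p^2*q + p^2/6 - p*q^2/6, -p*q + q^3}; counting standard monomials gives mu = 7. Corank 2; j^3 = p^2*q has shape L^2 M (L != M), so D-series; mu = 7 gives D_7.

D7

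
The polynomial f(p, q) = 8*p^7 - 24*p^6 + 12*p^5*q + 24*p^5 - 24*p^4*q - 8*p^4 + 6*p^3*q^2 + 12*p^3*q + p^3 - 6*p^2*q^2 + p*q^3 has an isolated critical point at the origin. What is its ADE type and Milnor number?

Type E_{7}, Milnor number mu = 7.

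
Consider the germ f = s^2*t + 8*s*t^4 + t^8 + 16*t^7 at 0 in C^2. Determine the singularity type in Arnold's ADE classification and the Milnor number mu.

The Hessian of f at 0 is [[0, 0], [0, 0]] with rank 0, so corank 2. A Groebner basis of the Jacobian ideal J(f) in C{s,t} is {s^2*t^2, s^2*t/8 + s^2/4 + s*t^3, s*t/4 + t^4, s^3}; counting standard monomials gives mu = 9. Corank 2; j^3 = s^2*t has shape L^2 M (L != M), so D-series; mu = 9 gives D_9.

Type D_{9}, Milnor number mu = 9.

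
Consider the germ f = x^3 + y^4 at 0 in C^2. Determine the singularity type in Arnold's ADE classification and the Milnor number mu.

The Hessian of f at 0 is [[0, 0], [0, 0]] with rank 0, so corank 2. A Groebner basis of the Jacobian ideal J(f) in C{x,y} is {y^3, x^2}; counting standard monomials gives mu = 6. Corank 2; j^3 = x^3 is a perfect cube, so E-series; the 4-jet and mu = 6 give E_6.

Type E_6, Milnor number mu = 6.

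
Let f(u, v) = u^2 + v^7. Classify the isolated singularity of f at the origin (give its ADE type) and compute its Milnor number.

Type A_{6}, Milnor number mu = 6.

The Hessian of f at 0 has rank 1. Corank 1: A-series; mu = 6 gives A_6.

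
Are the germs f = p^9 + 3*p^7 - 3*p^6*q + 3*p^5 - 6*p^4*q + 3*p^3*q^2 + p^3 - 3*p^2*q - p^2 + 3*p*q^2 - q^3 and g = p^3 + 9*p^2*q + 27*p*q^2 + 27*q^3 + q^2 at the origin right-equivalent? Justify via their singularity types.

Yes.

The Hessian of f at 0 is [[-2, 0], [0, 0]] with rank 1, so corank 1. A Groebner basis of the Jacobian ideal J(f) in C{p,q} is {q^2, p}; counting standard monomials gives mu = 2. Corank 1: A-series; mu = 2 gives A_2. The Hessian of g at 0 is [[0, 0], [0, 2]] with rank 1, so corank 1. A Groebner basis of the Jacobian ideal J(g) in C{p,q} is {p^2, q}; counting standard monomials gives mu = 2. Corank 1: A-series; mu = 2 gives A_2. Both have type A_2, hence right-equivalent.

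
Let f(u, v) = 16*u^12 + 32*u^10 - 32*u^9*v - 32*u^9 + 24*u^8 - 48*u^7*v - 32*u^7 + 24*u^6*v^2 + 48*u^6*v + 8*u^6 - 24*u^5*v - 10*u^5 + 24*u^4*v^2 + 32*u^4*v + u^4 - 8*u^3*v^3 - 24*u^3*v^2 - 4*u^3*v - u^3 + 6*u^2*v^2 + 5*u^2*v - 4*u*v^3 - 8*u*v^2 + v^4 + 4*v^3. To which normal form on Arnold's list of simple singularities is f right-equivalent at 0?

D5

The Hessian of f at 0 has rank 0. Corank 2; j^3 = -(u - 2*v)^2*(u - v) has shape L^2 M (L != M), so D-series; mu = 5 gives D_5.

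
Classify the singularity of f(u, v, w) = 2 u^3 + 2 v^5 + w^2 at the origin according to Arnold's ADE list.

E_8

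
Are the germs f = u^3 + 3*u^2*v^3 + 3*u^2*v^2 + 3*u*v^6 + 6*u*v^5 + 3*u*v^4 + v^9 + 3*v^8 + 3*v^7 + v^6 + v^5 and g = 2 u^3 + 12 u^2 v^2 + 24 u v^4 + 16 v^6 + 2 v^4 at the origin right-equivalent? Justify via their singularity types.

No.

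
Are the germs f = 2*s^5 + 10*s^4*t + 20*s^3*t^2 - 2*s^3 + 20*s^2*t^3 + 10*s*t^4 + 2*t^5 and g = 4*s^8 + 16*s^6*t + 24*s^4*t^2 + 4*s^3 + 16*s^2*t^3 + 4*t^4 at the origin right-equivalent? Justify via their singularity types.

No.

The Hessian of f at 0 has rank 0. Corank 2; j^3 = -2*s^3 is a perfect cube, so E-series; the 5-jet and mu = 8 give E_8. The Hessian of g at 0 has rank 0. Corank 2; j^3 = 4*s^3 is a perfect cube, so E-series; the 4-jet and mu = 6 give E_6. f is E_8 but g is E_6, hence not right-equivalent.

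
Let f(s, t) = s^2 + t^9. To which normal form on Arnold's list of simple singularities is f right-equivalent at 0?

The Hessian of f at 0 has rank 1. Corank 1: A-series; mu = 8 gives A_8.

A_{8}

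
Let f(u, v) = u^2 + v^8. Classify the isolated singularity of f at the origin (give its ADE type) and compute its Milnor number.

The Hessian of f at 0 has rank 1. Corank 1: A-series; mu = 7 gives A_7.

Type A_7, Milnor number mu = 7.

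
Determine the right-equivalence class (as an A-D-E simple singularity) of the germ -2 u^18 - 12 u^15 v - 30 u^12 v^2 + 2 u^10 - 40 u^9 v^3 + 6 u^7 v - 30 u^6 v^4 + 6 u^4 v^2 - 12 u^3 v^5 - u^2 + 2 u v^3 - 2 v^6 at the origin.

A5

The Hessian of f at 0 is [[-2, 0], [0, 0]] with rank 1, so corank 1. A Groebner basis of the Jacobian ideal J(f) in C{u,v} is {u*v^2, -u + v^3, u^2}; counting standard monomials gives mu = 5. Corank 1: A-series; mu = 5 gives A_5.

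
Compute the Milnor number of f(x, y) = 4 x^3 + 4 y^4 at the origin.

The Hessian of f at 0 has rank 0. Corank 2; j^3 = 4*x^3 is a perfect cube, so E-series; the 4-jet and mu = 6 give E_6.

6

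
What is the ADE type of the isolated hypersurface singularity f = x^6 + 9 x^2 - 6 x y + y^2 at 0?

A5

The Hessian of f at 0 has rank 1. Corank 1: A-series; mu = 5 gives A_5.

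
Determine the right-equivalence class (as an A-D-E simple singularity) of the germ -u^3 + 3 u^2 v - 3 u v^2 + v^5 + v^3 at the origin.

E_8

The Hessian of f at 0 has rank 0. Corank 2; j^3 = -(u - v)^3 is a perfect cube, so E-series; the 5-jet and mu = 8 give E_8.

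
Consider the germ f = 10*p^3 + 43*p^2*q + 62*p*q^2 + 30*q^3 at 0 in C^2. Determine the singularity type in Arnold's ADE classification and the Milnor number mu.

The Hessian of f at 0 has rank 0. Corank 2; j^3 = (2*p + 3*q)*(5*p^2 + 14*p*q + 10*q^2) splits into three distinct lines over C (the quadratic factor has nonzero discriminant), so D_4.

Type D4, Milnor number mu = 4.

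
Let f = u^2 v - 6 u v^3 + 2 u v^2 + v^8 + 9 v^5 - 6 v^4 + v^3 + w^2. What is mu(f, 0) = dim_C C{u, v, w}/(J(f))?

9

The Hessian of f at 0 has rank 1. Corank 2; j^3 = v*(u + v)^2 has shape L^2 M (L != M), so D-series; mu = 9 gives D_9.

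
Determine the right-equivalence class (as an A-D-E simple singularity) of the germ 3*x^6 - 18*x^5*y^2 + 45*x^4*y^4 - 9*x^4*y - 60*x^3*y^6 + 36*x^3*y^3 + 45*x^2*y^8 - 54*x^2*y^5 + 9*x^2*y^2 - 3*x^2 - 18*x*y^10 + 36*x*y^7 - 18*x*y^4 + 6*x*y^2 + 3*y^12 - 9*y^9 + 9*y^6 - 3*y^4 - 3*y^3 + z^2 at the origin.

A_{2}

The Hessian of f at 0 is [[-6, 0, 0], [0, 0, 0], [0, 0, 2]] with rank 2, so corank 1. A Groebner basis of the Jacobian ideal J(f) in C{x,y,z} is {y^2, x, z}; counting standard monomials gives mu = 2. Corank 1: A-series; mu = 2 gives A_2.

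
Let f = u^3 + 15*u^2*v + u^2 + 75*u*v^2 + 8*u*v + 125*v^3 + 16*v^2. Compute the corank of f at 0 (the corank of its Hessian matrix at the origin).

The Hessian at 0 is [[2, 8], [8, 32]] of rank 1; hence corank 1.

1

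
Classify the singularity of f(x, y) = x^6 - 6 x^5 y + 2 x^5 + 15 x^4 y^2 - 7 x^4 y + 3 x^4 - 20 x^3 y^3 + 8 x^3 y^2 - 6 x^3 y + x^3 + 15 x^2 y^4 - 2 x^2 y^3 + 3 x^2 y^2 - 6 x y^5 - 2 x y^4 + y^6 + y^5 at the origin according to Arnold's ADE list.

The Hessian of f at 0 has rank 0. Corank 2; j^3 = x^3 is a perfect cube, so E-series; the 5-jet and mu = 8 give E_8.

E_8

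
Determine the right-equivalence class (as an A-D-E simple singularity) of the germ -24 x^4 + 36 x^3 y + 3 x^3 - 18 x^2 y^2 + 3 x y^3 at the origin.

E_7

The Hessian of f at 0 is [[0, 0], [0, 0]] with rank 0, so corank 2. A Groebner basis of the Jacobian ideal J(f) in C{x,y} is {3*x^2/4 + y^4 + y^3/4, x^3, x^2*y - x^2/4 - y^3/12, -x^2 + x*y^2 - y^3/3}; counting standard monomials gives mu = 7. Corank 2; j^3 = 3*x^3 is a perfect cube, so E-series; the 4-jet and mu = 7 give E_7.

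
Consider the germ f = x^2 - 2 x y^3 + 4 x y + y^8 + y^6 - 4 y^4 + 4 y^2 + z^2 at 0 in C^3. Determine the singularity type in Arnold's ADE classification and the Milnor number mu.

Type A_7, Milnor number mu = 7.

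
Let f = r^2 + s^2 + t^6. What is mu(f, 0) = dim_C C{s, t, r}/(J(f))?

The Hessian of f at 0 is [[2, 0, 0], [0, 0, 0], [0, 0, 2]] with rank 2, so corank 1. A Groebner basis of the Jacobian ideal J(f) in C{s,t,r} is {t^5, s, r}; counting standard monomials gives mu = 5. Corank 1: A-series; mu = 5 gives A_5.

5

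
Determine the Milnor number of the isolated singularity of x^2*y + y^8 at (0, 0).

The Hessian of f at 0 is [[0, 0], [0, 0]] with rank 0, so corank 2. A Groebner basis of the Jacobian ideal J(f) in C{x,y} is {x^2/8 + y^7, x^3, x*y}; counting standard monomials gives mu = 9. Corank 2; j^3 = x^2*y has shape L^2 M (L != M), so D-series; mu = 9 gives D_9.

9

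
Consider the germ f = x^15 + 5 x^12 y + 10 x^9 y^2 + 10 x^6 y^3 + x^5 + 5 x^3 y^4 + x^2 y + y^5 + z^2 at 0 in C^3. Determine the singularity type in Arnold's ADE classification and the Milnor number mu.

Type D_6, Milnor number mu = 6.

The Hessian of f at 0 has rank 1. Corank 2; j^3 = x^2*y has shape L^2 M (L != M), so D-series; mu = 6 gives D_6.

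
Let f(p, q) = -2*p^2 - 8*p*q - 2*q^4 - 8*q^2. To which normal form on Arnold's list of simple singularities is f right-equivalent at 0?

A_3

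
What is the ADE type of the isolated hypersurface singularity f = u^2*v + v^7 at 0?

The Hessian of f at 0 is [[0, 0], [0, 0]] with rank 0, so corank 2. A Groebner basis of the Jacobian ideal J(f) in C{u,v} is {u^2/7 + v^6, u^3, u*v}; counting standard monomials gives mu = 8. Corank 2; j^3 = u^2*v has shape L^2 M (L != M), so D-series; mu = 8 gives D_8.

D8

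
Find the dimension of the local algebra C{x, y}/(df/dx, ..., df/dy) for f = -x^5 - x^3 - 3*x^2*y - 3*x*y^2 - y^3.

8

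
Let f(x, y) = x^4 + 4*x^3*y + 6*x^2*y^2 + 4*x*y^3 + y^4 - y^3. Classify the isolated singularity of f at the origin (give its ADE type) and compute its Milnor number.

The Hessian of f at 0 is [[0, 0], [0, 0]] with rank 0, so corank 2. A Groebner basis of the Jacobian ideal J(f) in C{x,y} is {x^3 + 3*x^2*y, y^2}; counting standard monomials gives mu = 6. Corank 2; j^3 = -y^3 is a perfect cube, so E-series; the 4-jet and mu = 6 give E_6.

Type E6, Milnor number mu = 6.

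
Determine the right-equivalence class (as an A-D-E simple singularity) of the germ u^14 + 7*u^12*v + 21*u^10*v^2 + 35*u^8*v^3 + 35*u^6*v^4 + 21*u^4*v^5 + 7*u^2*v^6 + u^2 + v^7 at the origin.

A6

The Hessian of f at 0 is [[2, 0], [0, 0]] with rank 1, so corank 1. A Groebner basis of the Jacobian ideal J(f) in C{u,v} is {v^6, u}; counting standard monomials gives mu = 6. Corank 1: A-series; mu = 6 gives A_6.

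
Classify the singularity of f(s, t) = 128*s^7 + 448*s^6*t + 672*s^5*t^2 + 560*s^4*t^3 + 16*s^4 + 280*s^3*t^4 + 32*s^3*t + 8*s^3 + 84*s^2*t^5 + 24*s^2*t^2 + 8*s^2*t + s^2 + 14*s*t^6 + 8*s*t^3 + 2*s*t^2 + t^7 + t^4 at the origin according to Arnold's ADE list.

A_6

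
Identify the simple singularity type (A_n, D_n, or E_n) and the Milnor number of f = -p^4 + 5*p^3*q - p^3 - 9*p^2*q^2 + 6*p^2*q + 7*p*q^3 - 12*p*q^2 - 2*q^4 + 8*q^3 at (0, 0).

Type E_{7}, Milnor number mu = 7.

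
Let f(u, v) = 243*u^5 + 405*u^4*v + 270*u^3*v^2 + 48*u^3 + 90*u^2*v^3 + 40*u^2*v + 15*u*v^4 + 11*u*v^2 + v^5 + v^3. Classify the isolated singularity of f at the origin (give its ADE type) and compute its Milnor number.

Type D_{6}, Milnor number mu = 6.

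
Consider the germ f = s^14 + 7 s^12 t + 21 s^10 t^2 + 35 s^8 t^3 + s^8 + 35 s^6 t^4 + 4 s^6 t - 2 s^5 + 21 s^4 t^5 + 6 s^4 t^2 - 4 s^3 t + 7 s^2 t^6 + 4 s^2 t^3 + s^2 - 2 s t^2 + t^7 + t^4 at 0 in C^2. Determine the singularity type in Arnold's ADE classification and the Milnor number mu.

Type A_6, Milnor number mu = 6.

The Hessian of f at 0 has rank 1. Corank 1: A-series; mu = 6 gives A_6.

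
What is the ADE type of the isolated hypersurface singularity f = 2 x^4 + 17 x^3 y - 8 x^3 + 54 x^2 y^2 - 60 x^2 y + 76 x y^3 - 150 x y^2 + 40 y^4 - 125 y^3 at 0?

The Hessian of f at 0 has rank 0. Corank 2; j^3 = -(2*x + 5*y)^3 is a perfect cube, so E-series; the 4-jet and mu = 7 give E_7.

E7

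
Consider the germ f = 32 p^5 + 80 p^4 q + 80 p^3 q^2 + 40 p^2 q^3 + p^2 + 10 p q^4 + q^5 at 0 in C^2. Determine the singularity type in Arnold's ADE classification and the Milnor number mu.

The Hessian of f at 0 is [[2, 0], [0, 0]] with rank 1, so corank 1. A Groebner basis of the Jacobian ideal J(f) in C{p,q} is {q^4, p}; counting standard monomials gives mu = 4. Corank 1: A-series; mu = 4 gives A_4.

Type A4, Milnor number mu = 4.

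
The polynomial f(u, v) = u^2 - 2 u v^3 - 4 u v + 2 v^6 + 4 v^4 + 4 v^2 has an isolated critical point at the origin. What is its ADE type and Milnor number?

Type A_{5}, Milnor number mu = 5.

The Hessian of f at 0 has rank 1. Corank 1: A-series; mu = 5 gives A_5.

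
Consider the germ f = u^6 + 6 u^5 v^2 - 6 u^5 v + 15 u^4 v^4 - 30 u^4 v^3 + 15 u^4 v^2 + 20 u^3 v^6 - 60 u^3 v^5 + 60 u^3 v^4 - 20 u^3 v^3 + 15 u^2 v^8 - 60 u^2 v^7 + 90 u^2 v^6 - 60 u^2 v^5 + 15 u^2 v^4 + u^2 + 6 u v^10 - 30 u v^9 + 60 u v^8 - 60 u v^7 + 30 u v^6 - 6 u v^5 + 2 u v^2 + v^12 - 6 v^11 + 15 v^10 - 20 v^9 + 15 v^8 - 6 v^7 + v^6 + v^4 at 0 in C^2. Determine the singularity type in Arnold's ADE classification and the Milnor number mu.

Type A_{5}, Milnor number mu = 5.

The Hessian of f at 0 is [[2, 0], [0, 0]] with rank 1, so corank 1. A Groebner basis of the Jacobian ideal J(f) in C{u,v} is {u^3, u^2*v, u + v^2}; counting standard monomials gives mu = 5. Corank 1: A-series; mu = 5 gives A_5.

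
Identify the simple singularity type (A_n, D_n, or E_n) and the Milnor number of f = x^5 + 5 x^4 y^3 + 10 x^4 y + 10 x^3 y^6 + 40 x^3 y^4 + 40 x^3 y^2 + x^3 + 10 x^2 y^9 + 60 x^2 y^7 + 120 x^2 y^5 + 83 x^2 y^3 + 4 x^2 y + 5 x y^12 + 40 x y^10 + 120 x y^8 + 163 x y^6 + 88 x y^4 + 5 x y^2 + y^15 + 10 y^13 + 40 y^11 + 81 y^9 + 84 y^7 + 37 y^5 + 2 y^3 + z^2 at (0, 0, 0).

Type D6, Milnor number mu = 6.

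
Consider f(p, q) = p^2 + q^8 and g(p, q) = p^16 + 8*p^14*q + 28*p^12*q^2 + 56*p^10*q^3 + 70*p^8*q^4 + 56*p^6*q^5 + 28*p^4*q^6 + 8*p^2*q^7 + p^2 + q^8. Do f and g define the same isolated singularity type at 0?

Yes.

The Hessian of f at 0 is [[2, 0], [0, 0]] with rank 1, so corank 1. A Groebner basis of the Jacobian ideal J(f) in C{p,q} is {q^7, p}; counting standard monomials gives mu = 7. Corank 1: A-series; mu = 7 gives A_7. The Hessian of g at 0 is [[2, 0], [0, 0]] with rank 1, so corank 1. A Groebner basis of the Jacobian ideal J(g) in C{p,q} is {q^7, p}; counting standard monomials gives mu = 7. Corank 1: A-series; mu = 7 gives A_7. Both have type A_7, hence right-equivalent.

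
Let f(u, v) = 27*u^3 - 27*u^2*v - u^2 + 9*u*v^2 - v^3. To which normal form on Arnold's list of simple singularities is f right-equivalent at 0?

The Hessian of f at 0 is [[-2, 0], [0, 0]] with rank 1, so corank 1. A Groebner basis of the Jacobian ideal J(f) in C{u,v} is {v^2, u}; counting standard monomials gives mu = 2. Corank 1: A-series; mu = 2 gives A_2.

A_{2}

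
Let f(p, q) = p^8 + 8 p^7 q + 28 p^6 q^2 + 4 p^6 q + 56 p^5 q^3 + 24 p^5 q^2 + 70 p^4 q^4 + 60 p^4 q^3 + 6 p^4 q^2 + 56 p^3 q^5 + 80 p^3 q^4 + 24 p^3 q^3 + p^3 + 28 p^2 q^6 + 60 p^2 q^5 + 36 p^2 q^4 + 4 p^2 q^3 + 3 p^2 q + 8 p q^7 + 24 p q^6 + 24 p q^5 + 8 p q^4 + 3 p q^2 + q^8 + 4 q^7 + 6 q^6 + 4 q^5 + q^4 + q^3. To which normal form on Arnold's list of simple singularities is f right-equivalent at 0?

The Hessian of f at 0 has rank 0. Corank 2; j^3 = (p + q)^3 is a perfect cube, so E-series; the 4-jet and mu = 6 give E_6.

E_{6}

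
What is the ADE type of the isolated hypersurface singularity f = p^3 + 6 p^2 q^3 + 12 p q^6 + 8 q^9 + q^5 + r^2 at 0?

The Hessian of f at 0 has rank 1. Corank 2; j^3 = p^3 is a perfect cube, so E-series; the 5-jet and mu = 8 give E_8.

E_8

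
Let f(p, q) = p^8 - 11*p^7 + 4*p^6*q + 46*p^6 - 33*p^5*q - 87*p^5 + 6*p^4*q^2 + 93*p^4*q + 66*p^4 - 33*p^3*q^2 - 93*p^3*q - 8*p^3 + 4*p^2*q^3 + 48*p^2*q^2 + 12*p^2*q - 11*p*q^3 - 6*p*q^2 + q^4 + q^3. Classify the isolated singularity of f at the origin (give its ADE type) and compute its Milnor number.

Type E7, Milnor number mu = 7.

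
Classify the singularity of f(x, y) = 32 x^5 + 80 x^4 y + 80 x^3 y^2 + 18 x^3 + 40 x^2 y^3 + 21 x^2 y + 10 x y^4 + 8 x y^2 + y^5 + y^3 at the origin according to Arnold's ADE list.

D_6

The Hessian of f at 0 has rank 0. Corank 2; j^3 = (2*x + y)*(3*x + y)^2 has shape L^2 M (L != M), so D-series; mu = 6 gives D_6.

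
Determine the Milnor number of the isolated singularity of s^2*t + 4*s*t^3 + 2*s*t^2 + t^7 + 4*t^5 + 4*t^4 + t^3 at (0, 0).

The Hessian of f at 0 has rank 0. Corank 2; j^3 = t*(s + t)^2 has shape L^2 M (L != M), so D-series; mu = 8 gives D_8.

8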